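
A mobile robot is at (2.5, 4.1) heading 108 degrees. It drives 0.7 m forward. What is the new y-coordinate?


y_new = y0 + d*sin(theta)
= 4.1 + 0.7*sin(108)
= 4.1 + 0.6657
= 4.7657


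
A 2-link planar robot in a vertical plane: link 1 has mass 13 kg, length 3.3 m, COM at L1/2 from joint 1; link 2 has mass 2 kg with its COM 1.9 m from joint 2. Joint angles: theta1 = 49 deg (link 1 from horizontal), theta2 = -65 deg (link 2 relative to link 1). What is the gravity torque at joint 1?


Horizontal distance from joint 1 to link-1 COM:
  x_c1 = (L1/2)*cos(t1) = 1.65 * 0.6561 = 1.0825 m
Horizontal distance from joint 1 to link-2 COM:
  x_c2 = L1*cos(t1) + Lc2*cos(t1+t2)
       = 3.3*0.6561 + 1.9*0.9613 = 3.9914 m
tau1 = m1*g*x_c1 + m2*g*x_c2
     = 13*9.81*1.0825 + 2*9.81*3.9914
     = 138.0509 + 78.3111
     = 216.362 Nm


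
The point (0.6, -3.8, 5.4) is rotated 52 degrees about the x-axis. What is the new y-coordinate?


Rotation about x-axis: y' = y*cos(theta) - z*sin(theta)
= -3.8 * 0.6157 - 5.4 * 0.788
= -6.5948


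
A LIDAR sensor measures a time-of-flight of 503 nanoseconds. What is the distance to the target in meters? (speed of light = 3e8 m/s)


tof = 503 ns = 5.03e-07 s
dist = c * tof / 2
= 3e8 * 5.03e-07 / 2
= 75.45 m


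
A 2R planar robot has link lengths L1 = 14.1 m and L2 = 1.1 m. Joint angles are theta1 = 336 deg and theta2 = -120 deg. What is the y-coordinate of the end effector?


Convert angles to radians: theta1 = 5.8643, theta2 = -2.0944
y = L1*sin(theta1) + L2*sin(theta1+theta2)
y = -5.735 + -0.6466
y = -6.3816


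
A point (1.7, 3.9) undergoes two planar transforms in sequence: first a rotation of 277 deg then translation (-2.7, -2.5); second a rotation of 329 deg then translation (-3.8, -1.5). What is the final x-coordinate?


After transform 1:
x1 = cos(277)*1.7 - sin(277)*3.9 + -2.7 = 1.3781
y1 = sin(277)*1.7 + cos(277)*3.9 + -2.5 = -3.712
After transform 2:
x2 = cos(329)*1.3781 - sin(329)*-3.712 + -3.8
= -4.5306


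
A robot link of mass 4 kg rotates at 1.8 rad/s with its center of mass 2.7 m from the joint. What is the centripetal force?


F = m * omega^2 * r
= 4 * 1.8^2 * 2.7
= 4 * 3.24 * 2.7
= 34.992 N


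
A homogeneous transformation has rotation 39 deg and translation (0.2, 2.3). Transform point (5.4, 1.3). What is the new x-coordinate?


x' = cos(theta)*px - sin(theta)*py + tx
= 0.7771*5.4 - 0.6293*1.3 + 0.2
= 3.5785


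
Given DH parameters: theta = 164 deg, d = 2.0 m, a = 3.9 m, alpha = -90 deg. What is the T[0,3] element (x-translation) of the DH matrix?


T[0,3] = a * cos(theta)
= 3.9 * cos(164 deg)
= 3.9 * -0.9613
= -3.7489


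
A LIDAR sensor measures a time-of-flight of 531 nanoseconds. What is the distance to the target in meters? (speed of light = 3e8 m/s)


tof = 531 ns = 5.31e-07 s
dist = c * tof / 2
= 3e8 * 5.31e-07 / 2
= 79.65 m


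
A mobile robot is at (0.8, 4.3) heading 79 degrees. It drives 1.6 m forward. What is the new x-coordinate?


x_new = x0 + d*cos(theta)
= 0.8 + 1.6*cos(79)
= 0.8 + 0.3053
= 1.1053


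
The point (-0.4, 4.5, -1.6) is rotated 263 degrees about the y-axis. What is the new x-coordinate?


Rotation about y-axis: x' = x*cos(theta) + z*sin(theta)
= -0.4 * -0.1219 + -1.6 * -0.9925
= 1.6368


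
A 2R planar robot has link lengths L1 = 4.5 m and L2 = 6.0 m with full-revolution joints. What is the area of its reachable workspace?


r_max = L1 + L2 = 10.5 m
r_min = |L1 - L2| = 1.5 m
Area = pi*(r_max^2 - r_min^2)
= pi*(110.25 - 2.25)
= pi * 108.0
= 339.292 m^2


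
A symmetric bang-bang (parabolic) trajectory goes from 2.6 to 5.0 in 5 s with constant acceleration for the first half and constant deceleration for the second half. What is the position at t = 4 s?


Symmetric rest-to-rest: each phase covers (pf-p0)/2 in time T/2. 0.5*a*(T/2)^2 = (pf-p0)/2 => a = 4*(pf-p0)/T^2
a = 4*(5.0-2.6)/5^2 = 0.384
t = 4 is in the deceleration phase (t > T/2).
p = pf - 0.5*a*(T-t)^2 = 5.0 - 0.5*0.384*1^2
= 4.808


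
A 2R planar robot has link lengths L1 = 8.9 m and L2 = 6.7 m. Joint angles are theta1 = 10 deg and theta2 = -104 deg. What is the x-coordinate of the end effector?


Convert angles to radians: theta1 = 0.1745, theta2 = -1.8151
x = L1*cos(theta1) + L2*cos(theta1+theta2)
x = 8.7648 + -0.4674
x = 8.2974


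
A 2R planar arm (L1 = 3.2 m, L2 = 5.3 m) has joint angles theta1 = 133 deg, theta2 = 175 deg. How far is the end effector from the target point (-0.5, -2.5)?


End effector via forward kinematics:
x = L1*cos(t1) + L2*cos(t1+t2) = 1.0806
y = L1*sin(t1) + L2*sin(t1+t2) = -1.8361
Distance to target:
d = sqrt((-0.5 - 1.0806)^2 + (-2.5 - -1.8361)^2)
= sqrt(2.4983 + 0.4407)
= 1.7144 m


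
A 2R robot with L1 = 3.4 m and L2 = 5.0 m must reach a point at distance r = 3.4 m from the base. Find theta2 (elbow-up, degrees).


cos(theta2) = (r^2 - L1^2 - L2^2) / (2*L1*L2)
cos(theta2) = (11.56 - 11.56 - 25.0) / 34.0
cos(theta2) = -0.735294
theta2 = 137.3321 degrees


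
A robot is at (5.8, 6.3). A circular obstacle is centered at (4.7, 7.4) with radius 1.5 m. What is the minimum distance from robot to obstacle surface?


center_dist = sqrt((5.8-4.7)^2 + (6.3-7.4)^2)
= sqrt(1.21 + 1.21)
= 1.5556
min_dist = center_dist - radius = 1.5556 - 1.5 = 0.0556 m


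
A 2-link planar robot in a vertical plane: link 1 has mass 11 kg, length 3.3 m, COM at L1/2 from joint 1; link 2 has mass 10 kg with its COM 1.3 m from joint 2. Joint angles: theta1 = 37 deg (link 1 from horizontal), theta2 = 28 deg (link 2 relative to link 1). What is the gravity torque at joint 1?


Horizontal distance from joint 1 to link-1 COM:
  x_c1 = (L1/2)*cos(t1) = 1.65 * 0.7986 = 1.3177 m
Horizontal distance from joint 1 to link-2 COM:
  x_c2 = L1*cos(t1) + Lc2*cos(t1+t2)
       = 3.3*0.7986 + 1.3*0.4226 = 3.1849 m
tau1 = m1*g*x_c1 + m2*g*x_c2
     = 11*9.81*1.3177 + 10*9.81*3.1849
     = 142.1983 + 312.4388
     = 454.637 Nm


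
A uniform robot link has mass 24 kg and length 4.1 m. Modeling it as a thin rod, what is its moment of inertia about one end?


I = (1/3) * m * L^2
= (1/3) * 24 * 4.1^2
= 0.333333 * 24 * 16.81
= 134.48 kg*m^2


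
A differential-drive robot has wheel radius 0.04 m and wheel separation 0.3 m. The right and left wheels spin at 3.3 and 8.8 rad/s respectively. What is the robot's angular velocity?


vR = r*wR = 0.04*3.3 = 0.132 m/s
vL = r*wL = 0.04*8.8 = 0.352 m/s
v = (vR+vL)/2 = 0.242 m/s
omega = (vR-vL)/L = -0.7333 rad/s
angular velocity = -0.7333 rad/s


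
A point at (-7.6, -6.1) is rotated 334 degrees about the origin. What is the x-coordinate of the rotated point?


x' = x*cos(theta) - y*sin(theta)
cos(334 deg) = 0.8988, sin(334 deg) = -0.4384
x' = -7.6 * 0.8988 - -6.1 * -0.4384
= -6.8308 - 2.6741
= -9.5049


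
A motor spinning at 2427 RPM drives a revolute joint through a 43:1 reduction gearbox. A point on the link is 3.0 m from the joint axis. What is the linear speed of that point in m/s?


omega_motor = 2427 * 2*pi/60 = 254.1548 rad/s
omega_joint = omega_motor / 43 = 5.9106 rad/s
v = omega_joint * r = 5.9106 * 3.0
= 17.7317 m/s


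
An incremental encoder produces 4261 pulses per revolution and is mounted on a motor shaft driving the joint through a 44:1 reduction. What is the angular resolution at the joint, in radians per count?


counts per rev = 4261
effective counts at joint = 4261 * 44 = 187484
resolution = 2*pi / 187484
= 3.3513e-05 rad/count


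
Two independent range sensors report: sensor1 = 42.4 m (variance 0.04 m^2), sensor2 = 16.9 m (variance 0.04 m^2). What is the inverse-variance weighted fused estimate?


w1 = (1/var1) / (1/var1 + 1/var2)
   = 25.0 / (25.0 + 25.0) = 0.5
w2 = 1 - w1 = 0.5
fused = w1*s1 + w2*s2 = 21.2 + 8.45
= 29.65 m


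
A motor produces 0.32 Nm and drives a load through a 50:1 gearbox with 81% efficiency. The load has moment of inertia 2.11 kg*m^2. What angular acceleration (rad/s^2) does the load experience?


tau_out = tau_motor * N * eta
= 0.32 * 50 * 0.81 = 12.96 Nm
alpha = tau_out / I = 12.96 / 2.11
= 6.1422 rad/s^2


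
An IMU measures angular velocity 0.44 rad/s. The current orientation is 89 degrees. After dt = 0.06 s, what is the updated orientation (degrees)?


delta_theta = w * dt = 0.44 * 0.06 = 0.0264 rad
= 1.5126 deg
theta_new = 89 + 1.5126 = 90.5126 deg


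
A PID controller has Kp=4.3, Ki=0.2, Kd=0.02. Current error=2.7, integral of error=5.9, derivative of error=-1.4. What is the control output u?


u = Kp*e + Ki*int(e) + Kd*de/dt
= 4.3*2.7 + 0.2*5.9 + 0.02*(-1.4)
= 11.61 + 1.18 + -0.028
= 12.762


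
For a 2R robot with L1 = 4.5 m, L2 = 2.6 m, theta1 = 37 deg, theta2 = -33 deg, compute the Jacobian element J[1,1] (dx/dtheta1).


J[1,1] = -L1*sin(t1) - L2*sin(t1+t2)
= -4.5*sin(37) - 2.6*sin(4)
= -2.8895


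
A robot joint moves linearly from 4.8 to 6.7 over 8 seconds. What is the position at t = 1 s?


s = t/T = 1/8 = 0.125
p(t) = p0 + (pf-p0)*s
= 4.8 + (6.7 - 4.8) * 0.125
= 5.0375


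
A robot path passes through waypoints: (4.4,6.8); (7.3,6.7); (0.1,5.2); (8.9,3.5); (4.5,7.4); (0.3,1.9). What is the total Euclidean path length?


Segment lengths:
  seg1 = sqrt((2.9)^2 + (-0.1)^2) = 2.9017
  seg2 = sqrt((-7.2)^2 + (-1.5)^2) = 7.3546
  seg3 = sqrt((8.8)^2 + (-1.7)^2) = 8.9627
  seg4 = sqrt((-4.4)^2 + (3.9)^2) = 5.8796
  seg5 = sqrt((-4.2)^2 + (-5.5)^2) = 6.9203
Total = 32.0189


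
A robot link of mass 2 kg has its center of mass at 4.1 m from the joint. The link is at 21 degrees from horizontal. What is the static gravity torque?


tau = m*g*L*cos(angle)
= 2 * 9.81 * 4.1 * cos(21 deg)
= 2 * 9.81 * 4.1 * 0.9336
= 75.0991 Nm


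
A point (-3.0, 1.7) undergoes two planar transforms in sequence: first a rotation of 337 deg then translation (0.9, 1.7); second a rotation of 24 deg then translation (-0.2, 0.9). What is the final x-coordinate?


After transform 1:
x1 = cos(337)*-3.0 - sin(337)*1.7 + 0.9 = -1.1973
y1 = sin(337)*-3.0 + cos(337)*1.7 + 1.7 = 4.4371
After transform 2:
x2 = cos(24)*-1.1973 - sin(24)*4.4371 + -0.2
= -3.0985


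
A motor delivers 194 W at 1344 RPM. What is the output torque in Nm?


omega = 1344 * 2*pi/60 = 140.7434 rad/s
tau = P / omega = 194 / 140.7434
= 1.3784 Nm


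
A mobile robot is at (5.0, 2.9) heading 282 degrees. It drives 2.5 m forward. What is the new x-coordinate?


x_new = x0 + d*cos(theta)
= 5.0 + 2.5*cos(282)
= 5.0 + 0.5198
= 5.5198


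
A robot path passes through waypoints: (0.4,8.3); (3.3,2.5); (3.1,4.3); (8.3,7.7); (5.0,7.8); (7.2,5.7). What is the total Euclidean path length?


Segment lengths:
  seg1 = sqrt((2.9)^2 + (-5.8)^2) = 6.4846
  seg2 = sqrt((-0.2)^2 + (1.8)^2) = 1.8111
  seg3 = sqrt((5.2)^2 + (3.4)^2) = 6.2129
  seg4 = sqrt((-3.3)^2 + (0.1)^2) = 3.3015
  seg5 = sqrt((2.2)^2 + (-2.1)^2) = 3.0414
Total = 20.8515


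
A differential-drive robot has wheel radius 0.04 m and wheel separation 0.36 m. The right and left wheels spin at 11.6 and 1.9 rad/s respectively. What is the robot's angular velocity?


vR = r*wR = 0.04*11.6 = 0.464 m/s
vL = r*wL = 0.04*1.9 = 0.076 m/s
v = (vR+vL)/2 = 0.27 m/s
omega = (vR-vL)/L = 1.0778 rad/s
angular velocity = 1.0778 rad/s


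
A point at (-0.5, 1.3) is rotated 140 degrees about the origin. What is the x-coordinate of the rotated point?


x' = x*cos(theta) - y*sin(theta)
cos(140 deg) = -0.766, sin(140 deg) = 0.6428
x' = -0.5 * -0.766 - 1.3 * 0.6428
= 0.383 - 0.8356
= -0.4526


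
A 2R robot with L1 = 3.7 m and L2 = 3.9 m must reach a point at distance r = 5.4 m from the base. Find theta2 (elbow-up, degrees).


cos(theta2) = (r^2 - L1^2 - L2^2) / (2*L1*L2)
cos(theta2) = (29.16 - 13.69 - 15.21) / 28.86
cos(theta2) = 0.009009
theta2 = 89.4838 degrees


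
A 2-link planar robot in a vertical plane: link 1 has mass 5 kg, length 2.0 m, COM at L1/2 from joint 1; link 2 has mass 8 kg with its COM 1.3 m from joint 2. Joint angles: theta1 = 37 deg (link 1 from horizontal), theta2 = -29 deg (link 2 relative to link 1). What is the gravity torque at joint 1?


Horizontal distance from joint 1 to link-1 COM:
  x_c1 = (L1/2)*cos(t1) = 1.0 * 0.7986 = 0.7986 m
Horizontal distance from joint 1 to link-2 COM:
  x_c2 = L1*cos(t1) + Lc2*cos(t1+t2)
       = 2.0*0.7986 + 1.3*0.9903 = 2.8846 m
tau1 = m1*g*x_c1 + m2*g*x_c2
     = 5*9.81*0.7986 + 8*9.81*2.8846
     = 39.1731 + 226.3849
     = 265.558 Nm


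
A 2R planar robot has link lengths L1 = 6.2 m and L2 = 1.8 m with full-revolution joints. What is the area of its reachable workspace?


r_max = L1 + L2 = 8.0 m
r_min = |L1 - L2| = 4.4 m
Area = pi*(r_max^2 - r_min^2)
= pi*(64.0 - 19.36)
= pi * 44.64
= 140.2407 m^2


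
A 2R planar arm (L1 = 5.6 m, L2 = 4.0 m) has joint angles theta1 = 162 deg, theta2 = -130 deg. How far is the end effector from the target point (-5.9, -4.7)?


End effector via forward kinematics:
x = L1*cos(t1) + L2*cos(t1+t2) = -1.9337
y = L1*sin(t1) + L2*sin(t1+t2) = 3.8502
Distance to target:
d = sqrt((-5.9 - -1.9337)^2 + (-4.7 - 3.8502)^2)
= sqrt(15.7313 + 73.1054)
= 9.4253 m


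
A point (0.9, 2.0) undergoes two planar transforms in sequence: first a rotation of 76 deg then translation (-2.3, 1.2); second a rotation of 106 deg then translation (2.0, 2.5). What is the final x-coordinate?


After transform 1:
x1 = cos(76)*0.9 - sin(76)*2.0 + -2.3 = -4.0229
y1 = sin(76)*0.9 + cos(76)*2.0 + 1.2 = 2.5571
After transform 2:
x2 = cos(106)*-4.0229 - sin(106)*2.5571 + 2.0
= 0.6508


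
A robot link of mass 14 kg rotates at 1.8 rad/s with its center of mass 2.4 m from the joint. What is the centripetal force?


F = m * omega^2 * r
= 14 * 1.8^2 * 2.4
= 14 * 3.24 * 2.4
= 108.864 N


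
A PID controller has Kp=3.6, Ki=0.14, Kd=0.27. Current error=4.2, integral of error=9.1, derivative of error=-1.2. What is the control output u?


u = Kp*e + Ki*int(e) + Kd*de/dt
= 3.6*4.2 + 0.14*9.1 + 0.27*(-1.2)
= 15.12 + 1.274 + -0.324
= 16.07


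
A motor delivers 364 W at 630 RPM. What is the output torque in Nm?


omega = 630 * 2*pi/60 = 65.9734 rad/s
tau = P / omega = 364 / 65.9734
= 5.5174 Nm


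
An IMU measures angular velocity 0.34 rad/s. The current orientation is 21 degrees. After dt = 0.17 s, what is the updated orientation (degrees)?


delta_theta = w * dt = 0.34 * 0.17 = 0.0578 rad
= 3.3117 deg
theta_new = 21 + 3.3117 = 24.3117 deg


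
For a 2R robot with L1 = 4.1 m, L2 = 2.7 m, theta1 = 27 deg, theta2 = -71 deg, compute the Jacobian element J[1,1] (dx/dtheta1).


J[1,1] = -L1*sin(t1) - L2*sin(t1+t2)
= -4.1*sin(27) - 2.7*sin(-44)
= 0.0142


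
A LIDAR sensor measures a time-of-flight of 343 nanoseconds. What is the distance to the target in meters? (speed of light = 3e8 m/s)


tof = 343 ns = 3.43e-07 s
dist = c * tof / 2
= 3e8 * 3.43e-07 / 2
= 51.45 m


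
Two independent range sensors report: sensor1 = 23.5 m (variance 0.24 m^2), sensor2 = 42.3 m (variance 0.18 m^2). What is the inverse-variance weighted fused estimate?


w1 = (1/var1) / (1/var1 + 1/var2)
   = 4.1667 / (4.1667 + 5.5556) = 0.4286
w2 = 1 - w1 = 0.5714
fused = w1*s1 + w2*s2 = 10.0714 + 24.1714
= 34.2429 m


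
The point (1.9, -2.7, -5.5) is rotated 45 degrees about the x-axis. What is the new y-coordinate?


Rotation about x-axis: y' = y*cos(theta) - z*sin(theta)
= -2.7 * 0.7071 - -5.5 * 0.7071
= 1.9799


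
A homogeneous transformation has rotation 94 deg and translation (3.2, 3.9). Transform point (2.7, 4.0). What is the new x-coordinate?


x' = cos(theta)*px - sin(theta)*py + tx
= -0.0698*2.7 - 0.9976*4.0 + 3.2
= -0.9786


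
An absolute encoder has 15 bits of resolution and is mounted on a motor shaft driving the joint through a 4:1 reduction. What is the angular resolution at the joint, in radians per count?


counts = 2^15 = 32768
effective counts at joint = 32768 * 4 = 131072
resolution = 2*pi / 131072
= 4.7937e-05 rad/count


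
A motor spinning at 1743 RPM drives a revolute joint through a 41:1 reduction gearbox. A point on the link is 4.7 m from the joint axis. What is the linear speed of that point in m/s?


omega_motor = 1743 * 2*pi/60 = 182.5265 rad/s
omega_joint = omega_motor / 41 = 4.4519 rad/s
v = omega_joint * r = 4.4519 * 4.7
= 20.9238 m/s


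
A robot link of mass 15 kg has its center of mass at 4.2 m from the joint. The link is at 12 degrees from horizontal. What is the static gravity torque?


tau = m*g*L*cos(angle)
= 15 * 9.81 * 4.2 * cos(12 deg)
= 15 * 9.81 * 4.2 * 0.9781
= 604.5246 Nm


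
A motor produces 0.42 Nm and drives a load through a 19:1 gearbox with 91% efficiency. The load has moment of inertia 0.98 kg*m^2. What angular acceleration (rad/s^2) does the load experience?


tau_out = tau_motor * N * eta
= 0.42 * 19 * 0.91 = 7.2618 Nm
alpha = tau_out / I = 7.2618 / 0.98
= 7.41 rad/s^2


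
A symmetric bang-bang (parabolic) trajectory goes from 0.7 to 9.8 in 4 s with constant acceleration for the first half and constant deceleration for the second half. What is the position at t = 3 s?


Symmetric rest-to-rest: each phase covers (pf-p0)/2 in time T/2. 0.5*a*(T/2)^2 = (pf-p0)/2 => a = 4*(pf-p0)/T^2
a = 4*(9.8-0.7)/4^2 = 2.275
t = 3 is in the deceleration phase (t > T/2).
p = pf - 0.5*a*(T-t)^2 = 9.8 - 0.5*2.275*1^2
= 8.6625


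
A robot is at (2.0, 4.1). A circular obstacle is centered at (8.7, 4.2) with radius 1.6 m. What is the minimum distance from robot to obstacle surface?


center_dist = sqrt((2.0-8.7)^2 + (4.1-4.2)^2)
= sqrt(44.89 + 0.01)
= 6.7007
min_dist = center_dist - radius = 6.7007 - 1.6 = 5.1007 m


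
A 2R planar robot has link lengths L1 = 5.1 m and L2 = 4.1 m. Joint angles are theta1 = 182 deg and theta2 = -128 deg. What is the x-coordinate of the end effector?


Convert angles to radians: theta1 = 3.1765, theta2 = -2.234
x = L1*cos(theta1) + L2*cos(theta1+theta2)
x = -5.0969 + 2.4099
x = -2.687


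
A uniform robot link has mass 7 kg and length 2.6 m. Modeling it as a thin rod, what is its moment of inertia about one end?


I = (1/3) * m * L^2
= (1/3) * 7 * 2.6^2
= 0.333333 * 7 * 6.76
= 15.7733 kg*m^2


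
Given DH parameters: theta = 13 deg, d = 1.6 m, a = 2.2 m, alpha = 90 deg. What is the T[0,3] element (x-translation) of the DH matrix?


T[0,3] = a * cos(theta)
= 2.2 * cos(13 deg)
= 2.2 * 0.9744
= 2.1436


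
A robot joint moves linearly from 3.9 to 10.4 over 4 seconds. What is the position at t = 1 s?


s = t/T = 1/4 = 0.25
p(t) = p0 + (pf-p0)*s
= 3.9 + (10.4 - 3.9) * 0.25
= 5.525


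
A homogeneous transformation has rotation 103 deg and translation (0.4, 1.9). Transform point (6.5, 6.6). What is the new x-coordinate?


x' = cos(theta)*px - sin(theta)*py + tx
= -0.225*6.5 - 0.9744*6.6 + 0.4
= -7.493


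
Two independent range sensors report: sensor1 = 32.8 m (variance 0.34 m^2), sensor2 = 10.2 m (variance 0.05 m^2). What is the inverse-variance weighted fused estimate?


w1 = (1/var1) / (1/var1 + 1/var2)
   = 2.9412 / (2.9412 + 20.0) = 0.1282
w2 = 1 - w1 = 0.8718
fused = w1*s1 + w2*s2 = 4.2051 + 8.8923
= 13.0974 m


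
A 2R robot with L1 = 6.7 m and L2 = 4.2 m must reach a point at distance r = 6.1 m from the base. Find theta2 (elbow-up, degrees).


cos(theta2) = (r^2 - L1^2 - L2^2) / (2*L1*L2)
cos(theta2) = (37.21 - 44.89 - 17.64) / 56.28
cos(theta2) = -0.449893
theta2 = 116.7368 degrees


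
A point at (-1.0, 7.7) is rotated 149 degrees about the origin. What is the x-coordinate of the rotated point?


x' = x*cos(theta) - y*sin(theta)
cos(149 deg) = -0.8572, sin(149 deg) = 0.515
x' = -1.0 * -0.8572 - 7.7 * 0.515
= 0.8572 - 3.9658
= -3.1086


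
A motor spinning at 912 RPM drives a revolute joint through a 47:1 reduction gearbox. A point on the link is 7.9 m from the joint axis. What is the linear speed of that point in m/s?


omega_motor = 912 * 2*pi/60 = 95.5044 rad/s
omega_joint = omega_motor / 47 = 2.032 rad/s
v = omega_joint * r = 2.032 * 7.9
= 16.0529 m/s


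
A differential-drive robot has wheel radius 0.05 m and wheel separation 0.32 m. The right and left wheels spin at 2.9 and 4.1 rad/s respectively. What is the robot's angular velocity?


vR = r*wR = 0.05*2.9 = 0.145 m/s
vL = r*wL = 0.05*4.1 = 0.205 m/s
v = (vR+vL)/2 = 0.175 m/s
omega = (vR-vL)/L = -0.1875 rad/s
angular velocity = -0.1875 rad/s


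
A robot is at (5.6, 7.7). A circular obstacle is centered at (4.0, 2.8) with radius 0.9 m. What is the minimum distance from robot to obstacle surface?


center_dist = sqrt((5.6-4.0)^2 + (7.7-2.8)^2)
= sqrt(2.56 + 24.01)
= 5.1546
min_dist = center_dist - radius = 5.1546 - 0.9 = 4.2546 m


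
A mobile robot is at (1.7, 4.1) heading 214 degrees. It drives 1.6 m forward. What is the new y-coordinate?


y_new = y0 + d*sin(theta)
= 4.1 + 1.6*sin(214)
= 4.1 + -0.8947
= 3.2053


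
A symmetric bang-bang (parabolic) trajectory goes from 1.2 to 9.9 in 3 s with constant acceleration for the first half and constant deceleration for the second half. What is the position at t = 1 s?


Symmetric rest-to-rest: each phase covers (pf-p0)/2 in time T/2. 0.5*a*(T/2)^2 = (pf-p0)/2 => a = 4*(pf-p0)/T^2
a = 4*(9.9-1.2)/3^2 = 3.8667
t = 1 is in the acceleration phase (t <= T/2).
p = p0 + 0.5*a*t^2 = 1.2 + 0.5*3.8667*1^2
= 3.1333


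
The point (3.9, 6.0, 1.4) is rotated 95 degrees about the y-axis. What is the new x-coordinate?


Rotation about y-axis: x' = x*cos(theta) + z*sin(theta)
= 3.9 * -0.0872 + 1.4 * 0.9962
= 1.0548


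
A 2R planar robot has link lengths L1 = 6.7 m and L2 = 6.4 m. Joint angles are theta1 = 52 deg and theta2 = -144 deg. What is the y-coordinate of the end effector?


Convert angles to radians: theta1 = 0.9076, theta2 = -2.5133
y = L1*sin(theta1) + L2*sin(theta1+theta2)
y = 5.2797 + -6.3961
y = -1.1164


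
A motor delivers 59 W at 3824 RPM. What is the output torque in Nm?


omega = 3824 * 2*pi/60 = 400.4483 rad/s
tau = P / omega = 59 / 400.4483
= 0.1473 Nm


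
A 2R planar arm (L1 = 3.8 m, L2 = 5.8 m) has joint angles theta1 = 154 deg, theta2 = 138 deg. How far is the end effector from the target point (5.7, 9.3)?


End effector via forward kinematics:
x = L1*cos(t1) + L2*cos(t1+t2) = -1.2427
y = L1*sin(t1) + L2*sin(t1+t2) = -3.7119
Distance to target:
d = sqrt((5.7 - -1.2427)^2 + (9.3 - -3.7119)^2)
= sqrt(48.2011 + 169.3084)
= 14.7482 m


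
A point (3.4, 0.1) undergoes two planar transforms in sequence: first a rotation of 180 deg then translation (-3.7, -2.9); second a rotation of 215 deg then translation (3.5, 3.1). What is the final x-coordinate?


After transform 1:
x1 = cos(180)*3.4 - sin(180)*0.1 + -3.7 = -7.1
y1 = sin(180)*3.4 + cos(180)*0.1 + -2.9 = -3.0
After transform 2:
x2 = cos(215)*-7.1 - sin(215)*-3.0 + 3.5
= 7.5953


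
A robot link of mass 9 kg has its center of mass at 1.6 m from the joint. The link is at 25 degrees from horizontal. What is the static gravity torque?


tau = m*g*L*cos(angle)
= 9 * 9.81 * 1.6 * cos(25 deg)
= 9 * 9.81 * 1.6 * 0.9063
= 128.0287 Nm


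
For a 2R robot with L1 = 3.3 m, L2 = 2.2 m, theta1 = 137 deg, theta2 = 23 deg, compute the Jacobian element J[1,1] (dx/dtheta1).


J[1,1] = -L1*sin(t1) - L2*sin(t1+t2)
= -3.3*sin(137) - 2.2*sin(160)
= -3.003


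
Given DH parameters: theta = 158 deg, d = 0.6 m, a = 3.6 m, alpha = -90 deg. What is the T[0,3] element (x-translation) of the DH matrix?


T[0,3] = a * cos(theta)
= 3.6 * cos(158 deg)
= 3.6 * -0.9272
= -3.3379


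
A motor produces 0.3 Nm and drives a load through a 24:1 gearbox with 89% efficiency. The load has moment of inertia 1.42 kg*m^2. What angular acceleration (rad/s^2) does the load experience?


tau_out = tau_motor * N * eta
= 0.3 * 24 * 0.89 = 6.408 Nm
alpha = tau_out / I = 6.408 / 1.42
= 4.5127 rad/s^2


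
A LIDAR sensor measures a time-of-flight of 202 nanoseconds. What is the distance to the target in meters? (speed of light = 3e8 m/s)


tof = 202 ns = 2.02e-07 s
dist = c * tof / 2
= 3e8 * 2.02e-07 / 2
= 30.3 m


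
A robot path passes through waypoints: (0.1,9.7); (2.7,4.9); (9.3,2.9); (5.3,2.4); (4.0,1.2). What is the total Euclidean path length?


Segment lengths:
  seg1 = sqrt((2.6)^2 + (-4.8)^2) = 5.4589
  seg2 = sqrt((6.6)^2 + (-2.0)^2) = 6.8964
  seg3 = sqrt((-4.0)^2 + (-0.5)^2) = 4.0311
  seg4 = sqrt((-1.3)^2 + (-1.2)^2) = 1.7692
Total = 18.1556


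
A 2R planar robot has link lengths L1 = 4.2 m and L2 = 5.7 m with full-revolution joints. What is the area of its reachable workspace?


r_max = L1 + L2 = 9.9 m
r_min = |L1 - L2| = 1.5 m
Area = pi*(r_max^2 - r_min^2)
= pi*(98.01 - 2.25)
= pi * 95.76
= 300.8389 m^2


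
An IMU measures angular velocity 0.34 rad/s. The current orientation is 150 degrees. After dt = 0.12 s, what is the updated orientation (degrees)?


delta_theta = w * dt = 0.34 * 0.12 = 0.0408 rad
= 2.3377 deg
theta_new = 150 + 2.3377 = 152.3377 deg


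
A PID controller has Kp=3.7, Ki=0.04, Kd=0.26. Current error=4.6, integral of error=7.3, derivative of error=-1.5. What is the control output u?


u = Kp*e + Ki*int(e) + Kd*de/dt
= 3.7*4.6 + 0.04*7.3 + 0.26*(-1.5)
= 17.02 + 0.292 + -0.39
= 16.922


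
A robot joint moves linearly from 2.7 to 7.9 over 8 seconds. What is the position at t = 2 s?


s = t/T = 2/8 = 0.25
p(t) = p0 + (pf-p0)*s
= 2.7 + (7.9 - 2.7) * 0.25
= 4.0


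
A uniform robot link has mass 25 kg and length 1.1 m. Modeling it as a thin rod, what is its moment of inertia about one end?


I = (1/3) * m * L^2
= (1/3) * 25 * 1.1^2
= 0.333333 * 25 * 1.21
= 10.0833 kg*m^2


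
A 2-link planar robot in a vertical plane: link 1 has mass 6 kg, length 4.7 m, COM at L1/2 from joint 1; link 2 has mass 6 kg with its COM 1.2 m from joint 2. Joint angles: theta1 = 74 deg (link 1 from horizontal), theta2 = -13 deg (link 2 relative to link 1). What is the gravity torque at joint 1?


Horizontal distance from joint 1 to link-1 COM:
  x_c1 = (L1/2)*cos(t1) = 2.35 * 0.2756 = 0.6477 m
Horizontal distance from joint 1 to link-2 COM:
  x_c2 = L1*cos(t1) + Lc2*cos(t1+t2)
       = 4.7*0.2756 + 1.2*0.4848 = 1.8773 m
tau1 = m1*g*x_c1 + m2*g*x_c2
     = 6*9.81*0.6477 + 6*9.81*1.8773
     = 38.1264 + 110.4959
     = 148.6224 Nm


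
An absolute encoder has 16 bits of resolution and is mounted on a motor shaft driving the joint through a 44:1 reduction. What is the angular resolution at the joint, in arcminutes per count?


counts = 2^16 = 65536
effective counts at joint = 65536 * 44 = 2883584
resolution = 360*60 / 2883584
= 0.0075 arcmin/count


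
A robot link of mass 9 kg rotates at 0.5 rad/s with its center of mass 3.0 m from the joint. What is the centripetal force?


F = m * omega^2 * r
= 9 * 0.5^2 * 3.0
= 9 * 0.25 * 3.0
= 6.75 N


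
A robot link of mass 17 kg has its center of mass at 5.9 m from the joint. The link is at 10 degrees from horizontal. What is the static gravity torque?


tau = m*g*L*cos(angle)
= 17 * 9.81 * 5.9 * cos(10 deg)
= 17 * 9.81 * 5.9 * 0.9848
= 968.9947 Nm


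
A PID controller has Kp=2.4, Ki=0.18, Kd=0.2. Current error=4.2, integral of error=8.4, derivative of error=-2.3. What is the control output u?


u = Kp*e + Ki*int(e) + Kd*de/dt
= 2.4*4.2 + 0.18*8.4 + 0.2*(-2.3)
= 10.08 + 1.512 + -0.46
= 11.132


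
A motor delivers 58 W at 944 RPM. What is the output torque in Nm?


omega = 944 * 2*pi/60 = 98.8554 rad/s
tau = P / omega = 58 / 98.8554
= 0.5867 Nm


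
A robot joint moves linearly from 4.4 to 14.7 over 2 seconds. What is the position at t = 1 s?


s = t/T = 1/2 = 0.5
p(t) = p0 + (pf-p0)*s
= 4.4 + (14.7 - 4.4) * 0.5
= 9.55


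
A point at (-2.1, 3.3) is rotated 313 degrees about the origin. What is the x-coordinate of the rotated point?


x' = x*cos(theta) - y*sin(theta)
cos(313 deg) = 0.682, sin(313 deg) = -0.7314
x' = -2.1 * 0.682 - 3.3 * -0.7314
= -1.4322 - -2.4135
= 0.9813


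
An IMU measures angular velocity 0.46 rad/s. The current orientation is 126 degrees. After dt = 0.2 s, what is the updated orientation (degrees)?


delta_theta = w * dt = 0.46 * 0.2 = 0.092 rad
= 5.2712 deg
theta_new = 126 + 5.2712 = 131.2712 deg


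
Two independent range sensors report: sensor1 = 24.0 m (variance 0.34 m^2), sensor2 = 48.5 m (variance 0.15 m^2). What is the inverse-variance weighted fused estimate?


w1 = (1/var1) / (1/var1 + 1/var2)
   = 2.9412 / (2.9412 + 6.6667) = 0.3061
w2 = 1 - w1 = 0.6939
fused = w1*s1 + w2*s2 = 7.3469 + 33.6531
= 41.0 m


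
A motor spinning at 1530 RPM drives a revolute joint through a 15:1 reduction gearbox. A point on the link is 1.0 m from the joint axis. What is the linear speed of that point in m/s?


omega_motor = 1530 * 2*pi/60 = 160.2212 rad/s
omega_joint = omega_motor / 15 = 10.6814 rad/s
v = omega_joint * r = 10.6814 * 1.0
= 10.6814 m/s


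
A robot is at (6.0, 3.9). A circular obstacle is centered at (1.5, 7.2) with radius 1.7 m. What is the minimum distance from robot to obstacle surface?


center_dist = sqrt((6.0-1.5)^2 + (3.9-7.2)^2)
= sqrt(20.25 + 10.89)
= 5.5803
min_dist = center_dist - radius = 5.5803 - 1.7 = 3.8803 m


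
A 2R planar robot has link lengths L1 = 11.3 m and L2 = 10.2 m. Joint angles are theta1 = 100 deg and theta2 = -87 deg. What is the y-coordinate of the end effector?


Convert angles to radians: theta1 = 1.7453, theta2 = -1.5184
y = L1*sin(theta1) + L2*sin(theta1+theta2)
y = 11.1283 + 2.2945
y = 13.4228


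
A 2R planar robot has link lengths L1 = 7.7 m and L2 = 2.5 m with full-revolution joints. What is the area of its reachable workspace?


r_max = L1 + L2 = 10.2 m
r_min = |L1 - L2| = 5.2 m
Area = pi*(r_max^2 - r_min^2)
= pi*(104.04 - 27.04)
= pi * 77.0
= 241.9026 m^2


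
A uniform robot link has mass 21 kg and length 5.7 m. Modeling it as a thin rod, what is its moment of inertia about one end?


I = (1/3) * m * L^2
= (1/3) * 21 * 5.7^2
= 0.333333 * 21 * 32.49
= 227.43 kg*m^2


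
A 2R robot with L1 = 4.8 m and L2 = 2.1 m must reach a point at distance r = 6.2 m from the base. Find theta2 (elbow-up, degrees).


cos(theta2) = (r^2 - L1^2 - L2^2) / (2*L1*L2)
cos(theta2) = (38.44 - 23.04 - 4.41) / 20.16
cos(theta2) = 0.545139
theta2 = 56.9658 degrees


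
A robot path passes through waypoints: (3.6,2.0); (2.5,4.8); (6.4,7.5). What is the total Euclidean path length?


Segment lengths:
  seg1 = sqrt((-1.1)^2 + (2.8)^2) = 3.0083
  seg2 = sqrt((3.9)^2 + (2.7)^2) = 4.7434
Total = 7.7517


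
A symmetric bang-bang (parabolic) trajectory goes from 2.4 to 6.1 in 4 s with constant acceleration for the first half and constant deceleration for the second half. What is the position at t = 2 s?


Symmetric rest-to-rest: each phase covers (pf-p0)/2 in time T/2. 0.5*a*(T/2)^2 = (pf-p0)/2 => a = 4*(pf-p0)/T^2
a = 4*(6.1-2.4)/4^2 = 0.925
t = 2 is in the acceleration phase (t <= T/2).
p = p0 + 0.5*a*t^2 = 2.4 + 0.5*0.925*2^2
= 4.25


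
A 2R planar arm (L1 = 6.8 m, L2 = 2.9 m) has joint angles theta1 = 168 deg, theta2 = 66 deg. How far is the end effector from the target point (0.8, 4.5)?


End effector via forward kinematics:
x = L1*cos(t1) + L2*cos(t1+t2) = -8.356
y = L1*sin(t1) + L2*sin(t1+t2) = -0.9323
Distance to target:
d = sqrt((0.8 - -8.356)^2 + (4.5 - -0.9323)^2)
= sqrt(83.832 + 29.5104)
= 10.6462 m


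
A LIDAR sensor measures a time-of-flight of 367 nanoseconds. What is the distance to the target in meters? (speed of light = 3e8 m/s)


tof = 367 ns = 3.67e-07 s
dist = c * tof / 2
= 3e8 * 3.67e-07 / 2
= 55.05 m


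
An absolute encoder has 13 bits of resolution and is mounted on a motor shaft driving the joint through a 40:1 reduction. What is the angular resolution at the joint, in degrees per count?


counts = 2^13 = 8192
effective counts at joint = 8192 * 40 = 327680
resolution = 360 / 327680
= 0.0011 deg/count


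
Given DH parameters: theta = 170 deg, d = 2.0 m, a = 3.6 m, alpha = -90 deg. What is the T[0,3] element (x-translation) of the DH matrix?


T[0,3] = a * cos(theta)
= 3.6 * cos(170 deg)
= 3.6 * -0.9848
= -3.5453


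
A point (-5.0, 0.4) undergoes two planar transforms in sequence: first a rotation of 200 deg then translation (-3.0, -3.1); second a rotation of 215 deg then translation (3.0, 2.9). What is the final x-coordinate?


After transform 1:
x1 = cos(200)*-5.0 - sin(200)*0.4 + -3.0 = 1.8353
y1 = sin(200)*-5.0 + cos(200)*0.4 + -3.1 = -1.7658
After transform 2:
x2 = cos(215)*1.8353 - sin(215)*-1.7658 + 3.0
= 0.4838


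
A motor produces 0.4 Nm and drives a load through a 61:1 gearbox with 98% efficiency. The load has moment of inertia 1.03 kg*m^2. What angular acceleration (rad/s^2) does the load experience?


tau_out = tau_motor * N * eta
= 0.4 * 61 * 0.98 = 23.912 Nm
alpha = tau_out / I = 23.912 / 1.03
= 23.2155 rad/s^2


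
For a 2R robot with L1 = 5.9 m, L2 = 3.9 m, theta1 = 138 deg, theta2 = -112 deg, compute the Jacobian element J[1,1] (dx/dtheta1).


J[1,1] = -L1*sin(t1) - L2*sin(t1+t2)
= -5.9*sin(138) - 3.9*sin(26)
= -5.6575


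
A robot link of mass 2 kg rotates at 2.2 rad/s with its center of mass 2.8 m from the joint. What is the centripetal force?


F = m * omega^2 * r
= 2 * 2.2^2 * 2.8
= 2 * 4.84 * 2.8
= 27.104 N


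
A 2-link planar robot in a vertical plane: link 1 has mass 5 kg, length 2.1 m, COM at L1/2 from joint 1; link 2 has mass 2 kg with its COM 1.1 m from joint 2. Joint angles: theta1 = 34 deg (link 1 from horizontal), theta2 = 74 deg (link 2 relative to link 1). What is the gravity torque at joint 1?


Horizontal distance from joint 1 to link-1 COM:
  x_c1 = (L1/2)*cos(t1) = 1.05 * 0.829 = 0.8705 m
Horizontal distance from joint 1 to link-2 COM:
  x_c2 = L1*cos(t1) + Lc2*cos(t1+t2)
       = 2.1*0.829 + 1.1*-0.309 = 1.4011 m
tau1 = m1*g*x_c1 + m2*g*x_c2
     = 5*9.81*0.8705 + 2*9.81*1.4011
     = 42.6975 + 27.4888
     = 70.1863 Nm


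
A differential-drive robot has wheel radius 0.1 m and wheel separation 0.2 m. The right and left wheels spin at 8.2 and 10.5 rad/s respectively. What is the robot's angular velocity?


vR = r*wR = 0.1*8.2 = 0.82 m/s
vL = r*wL = 0.1*10.5 = 1.05 m/s
v = (vR+vL)/2 = 0.935 m/s
omega = (vR-vL)/L = -1.15 rad/s
angular velocity = -1.15 rad/s


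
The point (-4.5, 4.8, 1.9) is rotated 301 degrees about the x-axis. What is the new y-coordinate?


Rotation about x-axis: y' = y*cos(theta) - z*sin(theta)
= 4.8 * 0.515 - 1.9 * -0.8572
= 4.1008


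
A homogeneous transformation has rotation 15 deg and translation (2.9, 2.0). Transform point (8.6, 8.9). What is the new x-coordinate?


x' = cos(theta)*px - sin(theta)*py + tx
= 0.9659*8.6 - 0.2588*8.9 + 2.9
= 8.9035


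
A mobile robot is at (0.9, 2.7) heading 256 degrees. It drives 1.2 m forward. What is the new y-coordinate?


y_new = y0 + d*sin(theta)
= 2.7 + 1.2*sin(256)
= 2.7 + -1.1644
= 1.5356


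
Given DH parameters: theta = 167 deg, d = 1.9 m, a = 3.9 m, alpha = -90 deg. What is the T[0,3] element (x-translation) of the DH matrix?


T[0,3] = a * cos(theta)
= 3.9 * cos(167 deg)
= 3.9 * -0.9744
= -3.8


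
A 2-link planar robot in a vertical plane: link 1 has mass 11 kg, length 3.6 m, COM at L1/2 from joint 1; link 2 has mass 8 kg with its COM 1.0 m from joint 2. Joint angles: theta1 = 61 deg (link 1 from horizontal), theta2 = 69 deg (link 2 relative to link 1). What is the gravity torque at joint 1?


Horizontal distance from joint 1 to link-1 COM:
  x_c1 = (L1/2)*cos(t1) = 1.8 * 0.4848 = 0.8727 m
Horizontal distance from joint 1 to link-2 COM:
  x_c2 = L1*cos(t1) + Lc2*cos(t1+t2)
       = 3.6*0.4848 + 1.0*-0.6428 = 1.1025 m
tau1 = m1*g*x_c1 + m2*g*x_c2
     = 11*9.81*0.8727 + 8*9.81*1.1025
     = 94.1685 + 86.5263
     = 180.6948 Nm


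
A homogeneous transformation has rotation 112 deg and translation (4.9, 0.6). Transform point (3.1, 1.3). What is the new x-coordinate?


x' = cos(theta)*px - sin(theta)*py + tx
= -0.3746*3.1 - 0.9272*1.3 + 4.9
= 2.5334


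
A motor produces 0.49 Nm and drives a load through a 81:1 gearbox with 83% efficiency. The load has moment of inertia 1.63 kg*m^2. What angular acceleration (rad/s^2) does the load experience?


tau_out = tau_motor * N * eta
= 0.49 * 81 * 0.83 = 32.9427 Nm
alpha = tau_out / I = 32.9427 / 1.63
= 20.2102 rad/s^2


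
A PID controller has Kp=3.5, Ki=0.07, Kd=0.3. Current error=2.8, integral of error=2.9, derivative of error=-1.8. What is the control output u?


u = Kp*e + Ki*int(e) + Kd*de/dt
= 3.5*2.8 + 0.07*2.9 + 0.3*(-1.8)
= 9.8 + 0.203 + -0.54
= 9.463


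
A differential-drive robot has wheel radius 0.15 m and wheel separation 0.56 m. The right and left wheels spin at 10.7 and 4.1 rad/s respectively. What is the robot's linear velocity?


vR = r*wR = 0.15*10.7 = 1.605 m/s
vL = r*wL = 0.15*4.1 = 0.615 m/s
v = (vR+vL)/2 = 1.11 m/s
omega = (vR-vL)/L = 1.7679 rad/s
linear velocity = 1.11 m/s


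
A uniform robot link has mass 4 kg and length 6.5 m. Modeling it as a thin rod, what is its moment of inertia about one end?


I = (1/3) * m * L^2
= (1/3) * 4 * 6.5^2
= 0.333333 * 4 * 42.25
= 56.3333 kg*m^2


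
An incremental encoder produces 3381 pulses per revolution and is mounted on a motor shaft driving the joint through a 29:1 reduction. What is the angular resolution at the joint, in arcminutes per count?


counts per rev = 3381
effective counts at joint = 3381 * 29 = 98049
resolution = 360*60 / 98049
= 0.2203 arcmin/count


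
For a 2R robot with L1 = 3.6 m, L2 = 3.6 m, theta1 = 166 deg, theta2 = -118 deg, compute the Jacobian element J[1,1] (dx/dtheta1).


J[1,1] = -L1*sin(t1) - L2*sin(t1+t2)
= -3.6*sin(166) - 3.6*sin(48)
= -3.5462


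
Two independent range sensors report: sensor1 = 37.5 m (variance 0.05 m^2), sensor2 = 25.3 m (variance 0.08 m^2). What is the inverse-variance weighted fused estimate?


w1 = (1/var1) / (1/var1 + 1/var2)
   = 20.0 / (20.0 + 12.5) = 0.6154
w2 = 1 - w1 = 0.3846
fused = w1*s1 + w2*s2 = 23.0769 + 9.7308
= 32.8077 m


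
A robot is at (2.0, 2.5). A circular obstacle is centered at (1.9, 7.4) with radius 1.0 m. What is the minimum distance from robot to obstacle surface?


center_dist = sqrt((2.0-1.9)^2 + (2.5-7.4)^2)
= sqrt(0.01 + 24.01)
= 4.901
min_dist = center_dist - radius = 4.901 - 1.0 = 3.901 m


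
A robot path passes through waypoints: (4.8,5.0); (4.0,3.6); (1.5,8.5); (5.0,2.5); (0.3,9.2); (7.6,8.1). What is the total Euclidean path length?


Segment lengths:
  seg1 = sqrt((-0.8)^2 + (-1.4)^2) = 1.6125
  seg2 = sqrt((-2.5)^2 + (4.9)^2) = 5.5009
  seg3 = sqrt((3.5)^2 + (-6.0)^2) = 6.9462
  seg4 = sqrt((-4.7)^2 + (6.7)^2) = 8.1841
  seg5 = sqrt((7.3)^2 + (-1.1)^2) = 7.3824
Total = 29.6261


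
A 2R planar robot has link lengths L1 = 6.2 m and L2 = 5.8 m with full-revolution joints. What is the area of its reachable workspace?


r_max = L1 + L2 = 12.0 m
r_min = |L1 - L2| = 0.4 m
Area = pi*(r_max^2 - r_min^2)
= pi*(144.0 - 0.16)
= pi * 143.84
= 451.8867 m^2


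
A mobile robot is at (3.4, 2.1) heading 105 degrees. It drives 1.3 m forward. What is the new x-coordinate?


x_new = x0 + d*cos(theta)
= 3.4 + 1.3*cos(105)
= 3.4 + -0.3365
= 3.0635


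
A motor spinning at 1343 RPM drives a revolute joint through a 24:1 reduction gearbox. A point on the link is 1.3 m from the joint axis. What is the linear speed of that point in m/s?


omega_motor = 1343 * 2*pi/60 = 140.6386 rad/s
omega_joint = omega_motor / 24 = 5.8599 rad/s
v = omega_joint * r = 5.8599 * 1.3
= 7.6179 m/s


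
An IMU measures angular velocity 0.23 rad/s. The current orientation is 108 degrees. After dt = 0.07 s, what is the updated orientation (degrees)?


delta_theta = w * dt = 0.23 * 0.07 = 0.0161 rad
= 0.9225 deg
theta_new = 108 + 0.9225 = 108.9225 deg


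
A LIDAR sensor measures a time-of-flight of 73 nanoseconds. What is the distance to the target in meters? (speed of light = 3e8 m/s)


tof = 73 ns = 7.3e-08 s
dist = c * tof / 2
= 3e8 * 7.3e-08 / 2
= 10.95 m


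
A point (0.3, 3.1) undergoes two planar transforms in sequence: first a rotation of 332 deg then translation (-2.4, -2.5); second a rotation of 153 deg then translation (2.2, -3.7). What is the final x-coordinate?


After transform 1:
x1 = cos(332)*0.3 - sin(332)*3.1 + -2.4 = -0.6798
y1 = sin(332)*0.3 + cos(332)*3.1 + -2.5 = 0.0963
After transform 2:
x2 = cos(153)*-0.6798 - sin(153)*0.0963 + 2.2
= 2.7619
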